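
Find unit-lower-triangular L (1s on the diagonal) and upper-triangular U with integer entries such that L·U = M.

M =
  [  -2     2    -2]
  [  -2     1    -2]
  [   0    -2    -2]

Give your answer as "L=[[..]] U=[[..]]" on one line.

L=[[1,0,0],[1,1,0],[0,2,1]] U=[[-2,2,-2],[0,-1,0],[0,0,-2]]

  R1 -= 1·R0 → [0,-1,0]
  R2 -= 0·R0 → [0,-2,-2]
  R2 -= 2·R1 → [0,0,-2]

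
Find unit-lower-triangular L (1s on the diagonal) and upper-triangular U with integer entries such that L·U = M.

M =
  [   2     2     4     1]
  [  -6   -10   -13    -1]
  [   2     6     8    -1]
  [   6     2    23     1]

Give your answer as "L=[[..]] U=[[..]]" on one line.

L=[[1,0,0,0],[-3,1,0,0],[1,-1,1,0],[3,1,4,1]] U=[[2,2,4,1],[0,-4,-1,2],[0,0,3,0],[0,0,0,-4]]

  R1 -= -3·R0 → [0,-4,-1,2]
  R2 -= 1·R0 → [0,4,4,-2]
  R3 -= 3·R0 → [0,-4,11,-2]
  R2 -= -1·R1 → [0,0,3,0]
  R3 -= 1·R1 → [0,0,12,-4]
  R3 -= 4·R2 → [0,0,0,-4]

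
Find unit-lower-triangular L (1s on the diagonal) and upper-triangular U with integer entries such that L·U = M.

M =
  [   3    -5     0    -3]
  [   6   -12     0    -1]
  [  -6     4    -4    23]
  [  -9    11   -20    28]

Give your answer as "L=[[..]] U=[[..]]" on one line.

L=[[1,0,0,0],[2,1,0,0],[-2,3,1,0],[-3,2,5,1]] U=[[3,-5,0,-3],[0,-2,0,5],[0,0,-4,2],[0,0,0,-1]]

  row1 -= 2·row0 → [0,-2,0,5]
  row2 -= -2·row0 → [0,-6,-4,17]
  row3 -= -3·row0 → [0,-4,-20,19]
  row2 -= 3·row1 → [0,0,-4,2]
  row3 -= 2·row1 → [0,0,-20,9]
  row3 -= 5·row2 → [0,0,0,-1]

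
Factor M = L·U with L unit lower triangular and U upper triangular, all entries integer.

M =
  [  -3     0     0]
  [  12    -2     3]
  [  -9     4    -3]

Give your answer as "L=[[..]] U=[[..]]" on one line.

L=[[1,0,0],[-4,1,0],[3,-2,1]] U=[[-3,0,0],[0,-2,3],[0,0,3]]

  R1 -= -4·R0 → [0,-2,3]
  R2 -= 3·R0 → [0,4,-3]
  R2 -= -2·R1 → [0,0,3]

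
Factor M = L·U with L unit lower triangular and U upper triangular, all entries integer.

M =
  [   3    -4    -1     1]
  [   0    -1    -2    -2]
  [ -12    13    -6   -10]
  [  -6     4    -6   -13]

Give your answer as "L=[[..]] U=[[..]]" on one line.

  row1 -= 0·row0 → [0,-1,-2,-2]
  row2 -= -4·row0 → [0,-3,-10,-6]
  row3 -= -2·row0 → [0,-4,-8,-11]
  row2 -= 3·row1 → [0,0,-4,0]
  row3 -= 4·row1 → [0,0,0,-3]
  row3 -= 0·row2 → [0,0,0,-3]

L=[[1,0,0,0],[0,1,0,0],[-4,3,1,0],[-2,4,0,1]] U=[[3,-4,-1,1],[0,-1,-2,-2],[0,0,-4,0],[0,0,0,-3]]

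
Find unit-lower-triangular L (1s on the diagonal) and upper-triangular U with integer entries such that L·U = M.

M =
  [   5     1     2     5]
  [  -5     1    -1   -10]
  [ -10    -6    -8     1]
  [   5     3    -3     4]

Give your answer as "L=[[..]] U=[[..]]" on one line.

  r1 -= -1·r0 → [0,2,1,-5]
  r2 -= -2·r0 → [0,-4,-4,11]
  r3 -= 1·r0 → [0,2,-5,-1]
  r2 -= -2·r1 → [0,0,-2,1]
  r3 -= 1·r1 → [0,0,-6,4]
  r3 -= 3·r2 → [0,0,0,1]

L=[[1,0,0,0],[-1,1,0,0],[-2,-2,1,0],[1,1,3,1]] U=[[5,1,2,5],[0,2,1,-5],[0,0,-2,1],[0,0,0,1]]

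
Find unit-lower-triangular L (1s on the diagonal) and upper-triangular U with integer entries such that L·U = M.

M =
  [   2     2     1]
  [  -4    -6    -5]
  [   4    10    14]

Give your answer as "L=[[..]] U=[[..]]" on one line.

  r1 -= -2·r0 → [0,-2,-3]
  r2 -= 2·r0 → [0,6,12]
  r2 -= -3·r1 → [0,0,3]

L=[[1,0,0],[-2,1,0],[2,-3,1]] U=[[2,2,1],[0,-2,-3],[0,0,3]]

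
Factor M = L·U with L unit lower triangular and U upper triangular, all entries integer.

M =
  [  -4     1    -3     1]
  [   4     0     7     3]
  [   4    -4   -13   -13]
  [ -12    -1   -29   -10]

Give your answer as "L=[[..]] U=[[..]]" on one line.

L=[[1,0,0,0],[-1,1,0,0],[-1,-3,1,0],[3,-4,1,1]] U=[[-4,1,-3,1],[0,1,4,4],[0,0,-4,0],[0,0,0,3]]

  row1 -= -1·row0 → [0,1,4,4]
  row2 -= -1·row0 → [0,-3,-16,-12]
  row3 -= 3·row0 → [0,-4,-20,-13]
  row2 -= -3·row1 → [0,0,-4,0]
  row3 -= -4·row1 → [0,0,-4,3]
  row3 -= 1·row2 → [0,0,0,3]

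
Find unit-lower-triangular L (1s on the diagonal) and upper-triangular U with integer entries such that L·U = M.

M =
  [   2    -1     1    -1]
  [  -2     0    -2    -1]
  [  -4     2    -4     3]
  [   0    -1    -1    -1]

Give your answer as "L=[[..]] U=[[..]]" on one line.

L=[[1,0,0,0],[-1,1,0,0],[-2,0,1,0],[0,1,0,1]] U=[[2,-1,1,-1],[0,-1,-1,-2],[0,0,-2,1],[0,0,0,1]]

  row1 -= -1·row0 → [0,-1,-1,-2]
  row2 -= -2·row0 → [0,0,-2,1]
  row3 -= 0·row0 → [0,-1,-1,-1]
  row2 -= 0·row1 → [0,0,-2,1]
  row3 -= 1·row1 → [0,0,0,1]
  row3 -= 0·row2 → [0,0,0,1]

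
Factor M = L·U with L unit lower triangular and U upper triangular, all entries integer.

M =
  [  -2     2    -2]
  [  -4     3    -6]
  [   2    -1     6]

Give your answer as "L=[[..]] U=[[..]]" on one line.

  R1 -= 2·R0 → [0,-1,-2]
  R2 -= -1·R0 → [0,1,4]
  R2 -= -1·R1 → [0,0,2]

L=[[1,0,0],[2,1,0],[-1,-1,1]] U=[[-2,2,-2],[0,-1,-2],[0,0,2]]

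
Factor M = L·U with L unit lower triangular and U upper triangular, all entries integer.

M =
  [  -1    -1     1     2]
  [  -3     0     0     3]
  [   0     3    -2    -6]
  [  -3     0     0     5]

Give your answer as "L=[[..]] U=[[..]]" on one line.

  R1 -= 3·R0 → [0,3,-3,-3]
  R2 -= 0·R0 → [0,3,-2,-6]
  R3 -= 3·R0 → [0,3,-3,-1]
  R2 -= 1·R1 → [0,0,1,-3]
  R3 -= 1·R1 → [0,0,0,2]
  R3 -= 0·R2 → [0,0,0,2]

L=[[1,0,0,0],[3,1,0,0],[0,1,1,0],[3,1,0,1]] U=[[-1,-1,1,2],[0,3,-3,-3],[0,0,1,-3],[0,0,0,2]]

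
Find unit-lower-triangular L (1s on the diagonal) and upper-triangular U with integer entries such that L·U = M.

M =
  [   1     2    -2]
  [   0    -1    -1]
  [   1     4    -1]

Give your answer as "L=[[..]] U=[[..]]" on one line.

L=[[1,0,0],[0,1,0],[1,-2,1]] U=[[1,2,-2],[0,-1,-1],[0,0,-1]]

  row1 -= 0·row0 → [0,-1,-1]
  row2 -= 1·row0 → [0,2,1]
  row2 -= -2·row1 → [0,0,-1]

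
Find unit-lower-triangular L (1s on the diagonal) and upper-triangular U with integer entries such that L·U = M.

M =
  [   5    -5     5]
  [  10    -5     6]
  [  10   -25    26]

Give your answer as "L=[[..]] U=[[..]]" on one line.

  row1 -= 2·row0 → [0,5,-4]
  row2 -= 2·row0 → [0,-15,16]
  row2 -= -3·row1 → [0,0,4]

L=[[1,0,0],[2,1,0],[2,-3,1]] U=[[5,-5,5],[0,5,-4],[0,0,4]]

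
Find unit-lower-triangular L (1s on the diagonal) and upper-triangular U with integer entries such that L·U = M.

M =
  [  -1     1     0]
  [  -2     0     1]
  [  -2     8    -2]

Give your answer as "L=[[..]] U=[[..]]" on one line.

L=[[1,0,0],[2,1,0],[2,-3,1]] U=[[-1,1,0],[0,-2,1],[0,0,1]]

  row1 -= 2·row0 → [0,-2,1]
  row2 -= 2·row0 → [0,6,-2]
  row2 -= -3·row1 → [0,0,1]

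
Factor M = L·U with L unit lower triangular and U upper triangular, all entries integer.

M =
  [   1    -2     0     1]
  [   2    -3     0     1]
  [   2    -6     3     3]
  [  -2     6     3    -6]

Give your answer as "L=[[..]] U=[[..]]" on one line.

L=[[1,0,0,0],[2,1,0,0],[2,-2,1,0],[-2,2,1,1]] U=[[1,-2,0,1],[0,1,0,-1],[0,0,3,-1],[0,0,0,-1]]

  r1 -= 2·r0 → [0,1,0,-1]
  r2 -= 2·r0 → [0,-2,3,1]
  r3 -= -2·r0 → [0,2,3,-4]
  r2 -= -2·r1 → [0,0,3,-1]
  r3 -= 2·r1 → [0,0,3,-2]
  r3 -= 1·r2 → [0,0,0,-1]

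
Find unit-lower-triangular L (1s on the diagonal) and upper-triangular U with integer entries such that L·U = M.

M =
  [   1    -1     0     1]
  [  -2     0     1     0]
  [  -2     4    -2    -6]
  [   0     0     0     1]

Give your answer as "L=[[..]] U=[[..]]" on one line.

L=[[1,0,0,0],[-2,1,0,0],[-2,-1,1,0],[0,0,0,1]] U=[[1,-1,0,1],[0,-2,1,2],[0,0,-1,-2],[0,0,0,1]]

  R1 -= -2·R0 → [0,-2,1,2]
  R2 -= -2·R0 → [0,2,-2,-4]
  R3 -= 0·R0 → [0,0,0,1]
  R2 -= -1·R1 → [0,0,-1,-2]
  R3 -= 0·R1 → [0,0,0,1]
  R3 -= 0·R2 → [0,0,0,1]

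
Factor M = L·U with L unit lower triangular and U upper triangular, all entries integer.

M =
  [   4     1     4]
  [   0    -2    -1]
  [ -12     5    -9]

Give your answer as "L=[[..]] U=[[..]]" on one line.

  row1 -= 0·row0 → [0,-2,-1]
  row2 -= -3·row0 → [0,8,3]
  row2 -= -4·row1 → [0,0,-1]

L=[[1,0,0],[0,1,0],[-3,-4,1]] U=[[4,1,4],[0,-2,-1],[0,0,-1]]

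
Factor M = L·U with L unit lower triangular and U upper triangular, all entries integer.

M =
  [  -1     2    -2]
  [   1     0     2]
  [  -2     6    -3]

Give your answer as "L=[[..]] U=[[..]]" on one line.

  r1 -= -1·r0 → [0,2,0]
  r2 -= 2·r0 → [0,2,1]
  r2 -= 1·r1 → [0,0,1]

L=[[1,0,0],[-1,1,0],[2,1,1]] U=[[-1,2,-2],[0,2,0],[0,0,1]]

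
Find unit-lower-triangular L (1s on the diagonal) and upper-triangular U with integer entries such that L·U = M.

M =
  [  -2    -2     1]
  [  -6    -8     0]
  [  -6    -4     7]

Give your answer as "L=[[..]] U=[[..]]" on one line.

  R1 -= 3·R0 → [0,-2,-3]
  R2 -= 3·R0 → [0,2,4]
  R2 -= -1·R1 → [0,0,1]

L=[[1,0,0],[3,1,0],[3,-1,1]] U=[[-2,-2,1],[0,-2,-3],[0,0,1]]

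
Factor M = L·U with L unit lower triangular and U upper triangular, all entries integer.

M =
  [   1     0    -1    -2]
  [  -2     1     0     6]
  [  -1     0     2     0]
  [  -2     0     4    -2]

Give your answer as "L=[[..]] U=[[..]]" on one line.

  row1 -= -2·row0 → [0,1,-2,2]
  row2 -= -1·row0 → [0,0,1,-2]
  row3 -= -2·row0 → [0,0,2,-6]
  row2 -= 0·row1 → [0,0,1,-2]
  row3 -= 0·row1 → [0,0,2,-6]
  row3 -= 2·row2 → [0,0,0,-2]

L=[[1,0,0,0],[-2,1,0,0],[-1,0,1,0],[-2,0,2,1]] U=[[1,0,-1,-2],[0,1,-2,2],[0,0,1,-2],[0,0,0,-2]]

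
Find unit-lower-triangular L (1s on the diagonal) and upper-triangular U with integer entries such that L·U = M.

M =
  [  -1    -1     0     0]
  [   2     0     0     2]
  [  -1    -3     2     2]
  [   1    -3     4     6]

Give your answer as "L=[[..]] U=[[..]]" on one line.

  R1 -= -2·R0 → [0,-2,0,2]
  R2 -= 1·R0 → [0,-2,2,2]
  R3 -= -1·R0 → [0,-4,4,6]
  R2 -= 1·R1 → [0,0,2,0]
  R3 -= 2·R1 → [0,0,4,2]
  R3 -= 2·R2 → [0,0,0,2]

L=[[1,0,0,0],[-2,1,0,0],[1,1,1,0],[-1,2,2,1]] U=[[-1,-1,0,0],[0,-2,0,2],[0,0,2,0],[0,0,0,2]]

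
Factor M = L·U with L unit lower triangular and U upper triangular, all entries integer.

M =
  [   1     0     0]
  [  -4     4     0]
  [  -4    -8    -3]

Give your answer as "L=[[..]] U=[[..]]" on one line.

L=[[1,0,0],[-4,1,0],[-4,-2,1]] U=[[1,0,0],[0,4,0],[0,0,-3]]

  r1 -= -4·r0 → [0,4,0]
  r2 -= -4·r0 → [0,-8,-3]
  r2 -= -2·r1 → [0,0,-3]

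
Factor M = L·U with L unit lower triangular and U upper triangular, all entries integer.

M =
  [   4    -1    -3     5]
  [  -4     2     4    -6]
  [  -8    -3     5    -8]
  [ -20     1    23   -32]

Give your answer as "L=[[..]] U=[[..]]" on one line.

  R1 -= -1·R0 → [0,1,1,-1]
  R2 -= -2·R0 → [0,-5,-1,2]
  R3 -= -5·R0 → [0,-4,8,-7]
  R2 -= -5·R1 → [0,0,4,-3]
  R3 -= -4·R1 → [0,0,12,-11]
  R3 -= 3·R2 → [0,0,0,-2]

L=[[1,0,0,0],[-1,1,0,0],[-2,-5,1,0],[-5,-4,3,1]] U=[[4,-1,-3,5],[0,1,1,-1],[0,0,4,-3],[0,0,0,-2]]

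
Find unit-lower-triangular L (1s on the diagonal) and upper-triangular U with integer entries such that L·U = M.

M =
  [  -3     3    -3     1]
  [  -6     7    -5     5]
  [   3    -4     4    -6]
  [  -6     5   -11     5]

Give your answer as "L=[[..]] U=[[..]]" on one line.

L=[[1,0,0,0],[2,1,0,0],[-1,-1,1,0],[2,-1,-2,1]] U=[[-3,3,-3,1],[0,1,1,3],[0,0,2,-2],[0,0,0,2]]

  R1 -= 2·R0 → [0,1,1,3]
  R2 -= -1·R0 → [0,-1,1,-5]
  R3 -= 2·R0 → [0,-1,-5,3]
  R2 -= -1·R1 → [0,0,2,-2]
  R3 -= -1·R1 → [0,0,-4,6]
  R3 -= -2·R2 → [0,0,0,2]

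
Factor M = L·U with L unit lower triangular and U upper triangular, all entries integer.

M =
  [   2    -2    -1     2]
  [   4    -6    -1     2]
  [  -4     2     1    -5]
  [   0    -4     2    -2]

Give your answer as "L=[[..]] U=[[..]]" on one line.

L=[[1,0,0,0],[2,1,0,0],[-2,1,1,0],[0,2,0,1]] U=[[2,-2,-1,2],[0,-2,1,-2],[0,0,-2,1],[0,0,0,2]]

  R1 -= 2·R0 → [0,-2,1,-2]
  R2 -= -2·R0 → [0,-2,-1,-1]
  R3 -= 0·R0 → [0,-4,2,-2]
  R2 -= 1·R1 → [0,0,-2,1]
  R3 -= 2·R1 → [0,0,0,2]
  R3 -= 0·R2 → [0,0,0,2]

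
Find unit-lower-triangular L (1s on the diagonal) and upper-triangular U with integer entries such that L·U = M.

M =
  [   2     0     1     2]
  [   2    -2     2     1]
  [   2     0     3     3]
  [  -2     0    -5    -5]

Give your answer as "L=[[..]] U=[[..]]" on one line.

  R1 -= 1·R0 → [0,-2,1,-1]
  R2 -= 1·R0 → [0,0,2,1]
  R3 -= -1·R0 → [0,0,-4,-3]
  R2 -= 0·R1 → [0,0,2,1]
  R3 -= 0·R1 → [0,0,-4,-3]
  R3 -= -2·R2 → [0,0,0,-1]

L=[[1,0,0,0],[1,1,0,0],[1,0,1,0],[-1,0,-2,1]] U=[[2,0,1,2],[0,-2,1,-1],[0,0,2,1],[0,0,0,-1]]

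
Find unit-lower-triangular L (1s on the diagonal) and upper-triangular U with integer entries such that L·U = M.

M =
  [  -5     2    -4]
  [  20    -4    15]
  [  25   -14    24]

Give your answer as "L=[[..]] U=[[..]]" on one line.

L=[[1,0,0],[-4,1,0],[-5,-1,1]] U=[[-5,2,-4],[0,4,-1],[0,0,3]]

  R1 -= -4·R0 → [0,4,-1]
  R2 -= -5·R0 → [0,-4,4]
  R2 -= -1·R1 → [0,0,3]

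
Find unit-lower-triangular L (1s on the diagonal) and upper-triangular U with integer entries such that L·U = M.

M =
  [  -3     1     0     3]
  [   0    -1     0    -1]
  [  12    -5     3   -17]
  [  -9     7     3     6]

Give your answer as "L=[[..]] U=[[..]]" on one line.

  r1 -= 0·r0 → [0,-1,0,-1]
  r2 -= -4·r0 → [0,-1,3,-5]
  r3 -= 3·r0 → [0,4,3,-3]
  r2 -= 1·r1 → [0,0,3,-4]
  r3 -= -4·r1 → [0,0,3,-7]
  r3 -= 1·r2 → [0,0,0,-3]

L=[[1,0,0,0],[0,1,0,0],[-4,1,1,0],[3,-4,1,1]] U=[[-3,1,0,3],[0,-1,0,-1],[0,0,3,-4],[0,0,0,-3]]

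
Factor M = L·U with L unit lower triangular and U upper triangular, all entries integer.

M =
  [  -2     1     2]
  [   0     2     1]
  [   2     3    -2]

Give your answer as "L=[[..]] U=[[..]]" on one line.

L=[[1,0,0],[0,1,0],[-1,2,1]] U=[[-2,1,2],[0,2,1],[0,0,-2]]

  row1 -= 0·row0 → [0,2,1]
  row2 -= -1·row0 → [0,4,0]
  row2 -= 2·row1 → [0,0,-2]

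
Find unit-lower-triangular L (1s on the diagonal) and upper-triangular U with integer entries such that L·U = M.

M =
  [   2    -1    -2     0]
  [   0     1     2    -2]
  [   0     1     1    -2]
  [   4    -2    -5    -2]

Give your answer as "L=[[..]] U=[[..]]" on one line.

  row1 -= 0·row0 → [0,1,2,-2]
  row2 -= 0·row0 → [0,1,1,-2]
  row3 -= 2·row0 → [0,0,-1,-2]
  row2 -= 1·row1 → [0,0,-1,0]
  row3 -= 0·row1 → [0,0,-1,-2]
  row3 -= 1·row2 → [0,0,0,-2]

L=[[1,0,0,0],[0,1,0,0],[0,1,1,0],[2,0,1,1]] U=[[2,-1,-2,0],[0,1,2,-2],[0,0,-1,0],[0,0,0,-2]]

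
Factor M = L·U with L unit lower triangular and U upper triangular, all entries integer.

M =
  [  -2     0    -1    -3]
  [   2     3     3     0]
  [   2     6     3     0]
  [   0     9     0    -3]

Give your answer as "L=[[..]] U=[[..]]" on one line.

  r1 -= -1·r0 → [0,3,2,-3]
  r2 -= -1·r0 → [0,6,2,-3]
  r3 -= 0·r0 → [0,9,0,-3]
  r2 -= 2·r1 → [0,0,-2,3]
  r3 -= 3·r1 → [0,0,-6,6]
  r3 -= 3·r2 → [0,0,0,-3]

L=[[1,0,0,0],[-1,1,0,0],[-1,2,1,0],[0,3,3,1]] U=[[-2,0,-1,-3],[0,3,2,-3],[0,0,-2,3],[0,0,0,-3]]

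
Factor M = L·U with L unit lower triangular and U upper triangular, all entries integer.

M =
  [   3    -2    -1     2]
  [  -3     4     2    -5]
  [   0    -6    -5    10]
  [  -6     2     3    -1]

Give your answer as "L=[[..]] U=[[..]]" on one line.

L=[[1,0,0,0],[-1,1,0,0],[0,-3,1,0],[-2,-1,-1,1]] U=[[3,-2,-1,2],[0,2,1,-3],[0,0,-2,1],[0,0,0,1]]

  row1 -= -1·row0 → [0,2,1,-3]
  row2 -= 0·row0 → [0,-6,-5,10]
  row3 -= -2·row0 → [0,-2,1,3]
  row2 -= -3·row1 → [0,0,-2,1]
  row3 -= -1·row1 → [0,0,2,0]
  row3 -= -1·row2 → [0,0,0,1]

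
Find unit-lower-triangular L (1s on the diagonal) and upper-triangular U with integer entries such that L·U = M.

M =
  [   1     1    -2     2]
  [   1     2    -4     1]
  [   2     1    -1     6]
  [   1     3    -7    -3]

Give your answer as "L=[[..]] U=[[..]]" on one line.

  r1 -= 1·r0 → [0,1,-2,-1]
  r2 -= 2·r0 → [0,-1,3,2]
  r3 -= 1·r0 → [0,2,-5,-5]
  r2 -= -1·r1 → [0,0,1,1]
  r3 -= 2·r1 → [0,0,-1,-3]
  r3 -= -1·r2 → [0,0,0,-2]

L=[[1,0,0,0],[1,1,0,0],[2,-1,1,0],[1,2,-1,1]] U=[[1,1,-2,2],[0,1,-2,-1],[0,0,1,1],[0,0,0,-2]]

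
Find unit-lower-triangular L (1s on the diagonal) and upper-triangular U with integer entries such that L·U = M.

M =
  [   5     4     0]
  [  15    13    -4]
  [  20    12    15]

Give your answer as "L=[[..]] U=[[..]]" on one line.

L=[[1,0,0],[3,1,0],[4,-4,1]] U=[[5,4,0],[0,1,-4],[0,0,-1]]

  row1 -= 3·row0 → [0,1,-4]
  row2 -= 4·row0 → [0,-4,15]
  row2 -= -4·row1 → [0,0,-1]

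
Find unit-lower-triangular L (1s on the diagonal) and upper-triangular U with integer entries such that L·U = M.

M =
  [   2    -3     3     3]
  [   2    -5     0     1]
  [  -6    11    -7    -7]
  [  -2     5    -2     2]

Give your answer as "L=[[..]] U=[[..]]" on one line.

  R1 -= 1·R0 → [0,-2,-3,-2]
  R2 -= -3·R0 → [0,2,2,2]
  R3 -= -1·R0 → [0,2,1,5]
  R2 -= -1·R1 → [0,0,-1,0]
  R3 -= -1·R1 → [0,0,-2,3]
  R3 -= 2·R2 → [0,0,0,3]

L=[[1,0,0,0],[1,1,0,0],[-3,-1,1,0],[-1,-1,2,1]] U=[[2,-3,3,3],[0,-2,-3,-2],[0,0,-1,0],[0,0,0,3]]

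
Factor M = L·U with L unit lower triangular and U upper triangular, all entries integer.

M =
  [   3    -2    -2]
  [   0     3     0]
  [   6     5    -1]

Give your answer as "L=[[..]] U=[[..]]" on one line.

L=[[1,0,0],[0,1,0],[2,3,1]] U=[[3,-2,-2],[0,3,0],[0,0,3]]

  r1 -= 0·r0 → [0,3,0]
  r2 -= 2·r0 → [0,9,3]
  r2 -= 3·r1 → [0,0,3]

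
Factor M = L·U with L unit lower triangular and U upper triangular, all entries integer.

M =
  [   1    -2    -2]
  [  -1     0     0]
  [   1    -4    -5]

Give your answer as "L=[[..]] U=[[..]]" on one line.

  r1 -= -1·r0 → [0,-2,-2]
  r2 -= 1·r0 → [0,-2,-3]
  r2 -= 1·r1 → [0,0,-1]

L=[[1,0,0],[-1,1,0],[1,1,1]] U=[[1,-2,-2],[0,-2,-2],[0,0,-1]]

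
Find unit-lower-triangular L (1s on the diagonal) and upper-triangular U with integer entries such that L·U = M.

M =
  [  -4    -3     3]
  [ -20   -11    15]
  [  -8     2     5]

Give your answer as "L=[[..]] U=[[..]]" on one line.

  row1 -= 5·row0 → [0,4,0]
  row2 -= 2·row0 → [0,8,-1]
  row2 -= 2·row1 → [0,0,-1]

L=[[1,0,0],[5,1,0],[2,2,1]] U=[[-4,-3,3],[0,4,0],[0,0,-1]]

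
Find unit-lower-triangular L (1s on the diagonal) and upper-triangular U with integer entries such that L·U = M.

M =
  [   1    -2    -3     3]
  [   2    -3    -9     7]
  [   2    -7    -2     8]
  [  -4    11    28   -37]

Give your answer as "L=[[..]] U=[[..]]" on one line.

L=[[1,0,0,0],[2,1,0,0],[2,-3,1,0],[-4,3,-5,1]] U=[[1,-2,-3,3],[0,1,-3,1],[0,0,-5,5],[0,0,0,-3]]

  r1 -= 2·r0 → [0,1,-3,1]
  r2 -= 2·r0 → [0,-3,4,2]
  r3 -= -4·r0 → [0,3,16,-25]
  r2 -= -3·r1 → [0,0,-5,5]
  r3 -= 3·r1 → [0,0,25,-28]
  r3 -= -5·r2 → [0,0,0,-3]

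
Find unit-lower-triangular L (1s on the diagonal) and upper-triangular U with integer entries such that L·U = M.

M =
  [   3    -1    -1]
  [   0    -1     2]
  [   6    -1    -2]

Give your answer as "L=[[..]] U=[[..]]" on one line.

  row1 -= 0·row0 → [0,-1,2]
  row2 -= 2·row0 → [0,1,0]
  row2 -= -1·row1 → [0,0,2]

L=[[1,0,0],[0,1,0],[2,-1,1]] U=[[3,-1,-1],[0,-1,2],[0,0,2]]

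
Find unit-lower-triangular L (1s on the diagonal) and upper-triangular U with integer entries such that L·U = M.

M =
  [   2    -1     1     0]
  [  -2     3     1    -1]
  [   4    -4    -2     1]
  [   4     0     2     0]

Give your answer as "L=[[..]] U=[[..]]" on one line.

  R1 -= -1·R0 → [0,2,2,-1]
  R2 -= 2·R0 → [0,-2,-4,1]
  R3 -= 2·R0 → [0,2,0,0]
  R2 -= -1·R1 → [0,0,-2,0]
  R3 -= 1·R1 → [0,0,-2,1]
  R3 -= 1·R2 → [0,0,0,1]

L=[[1,0,0,0],[-1,1,0,0],[2,-1,1,0],[2,1,1,1]] U=[[2,-1,1,0],[0,2,2,-1],[0,0,-2,0],[0,0,0,1]]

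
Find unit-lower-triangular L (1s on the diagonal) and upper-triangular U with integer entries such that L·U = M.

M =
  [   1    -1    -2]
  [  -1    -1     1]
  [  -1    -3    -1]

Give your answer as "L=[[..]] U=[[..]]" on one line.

  R1 -= -1·R0 → [0,-2,-1]
  R2 -= -1·R0 → [0,-4,-3]
  R2 -= 2·R1 → [0,0,-1]

L=[[1,0,0],[-1,1,0],[-1,2,1]] U=[[1,-1,-2],[0,-2,-1],[0,0,-1]]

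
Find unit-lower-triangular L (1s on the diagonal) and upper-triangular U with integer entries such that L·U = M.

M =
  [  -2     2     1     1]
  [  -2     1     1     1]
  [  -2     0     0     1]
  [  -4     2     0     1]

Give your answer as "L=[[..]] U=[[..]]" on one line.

  r1 -= 1·r0 → [0,-1,0,0]
  r2 -= 1·r0 → [0,-2,-1,0]
  r3 -= 2·r0 → [0,-2,-2,-1]
  r2 -= 2·r1 → [0,0,-1,0]
  r3 -= 2·r1 → [0,0,-2,-1]
  r3 -= 2·r2 → [0,0,0,-1]

L=[[1,0,0,0],[1,1,0,0],[1,2,1,0],[2,2,2,1]] U=[[-2,2,1,1],[0,-1,0,0],[0,0,-1,0],[0,0,0,-1]]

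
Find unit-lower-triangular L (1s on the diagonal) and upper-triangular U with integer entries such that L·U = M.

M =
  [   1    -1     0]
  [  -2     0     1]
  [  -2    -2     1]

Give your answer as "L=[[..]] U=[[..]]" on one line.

L=[[1,0,0],[-2,1,0],[-2,2,1]] U=[[1,-1,0],[0,-2,1],[0,0,-1]]

  R1 -= -2·R0 → [0,-2,1]
  R2 -= -2·R0 → [0,-4,1]
  R2 -= 2·R1 → [0,0,-1]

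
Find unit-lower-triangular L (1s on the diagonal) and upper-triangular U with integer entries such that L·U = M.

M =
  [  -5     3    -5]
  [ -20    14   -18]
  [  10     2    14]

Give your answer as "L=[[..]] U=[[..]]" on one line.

L=[[1,0,0],[4,1,0],[-2,4,1]] U=[[-5,3,-5],[0,2,2],[0,0,-4]]

  R1 -= 4·R0 → [0,2,2]
  R2 -= -2·R0 → [0,8,4]
  R2 -= 4·R1 → [0,0,-4]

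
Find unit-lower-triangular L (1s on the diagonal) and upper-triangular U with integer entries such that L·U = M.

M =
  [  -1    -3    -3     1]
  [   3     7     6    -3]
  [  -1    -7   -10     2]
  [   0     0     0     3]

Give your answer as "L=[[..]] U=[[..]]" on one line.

L=[[1,0,0,0],[-3,1,0,0],[1,2,1,0],[0,0,0,1]] U=[[-1,-3,-3,1],[0,-2,-3,0],[0,0,-1,1],[0,0,0,3]]

  R1 -= -3·R0 → [0,-2,-3,0]
  R2 -= 1·R0 → [0,-4,-7,1]
  R3 -= 0·R0 → [0,0,0,3]
  R2 -= 2·R1 → [0,0,-1,1]
  R3 -= 0·R1 → [0,0,0,3]
  R3 -= 0·R2 → [0,0,0,3]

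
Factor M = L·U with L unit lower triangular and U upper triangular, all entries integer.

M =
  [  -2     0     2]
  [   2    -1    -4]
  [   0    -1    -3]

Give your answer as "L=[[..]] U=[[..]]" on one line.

L=[[1,0,0],[-1,1,0],[0,1,1]] U=[[-2,0,2],[0,-1,-2],[0,0,-1]]

  row1 -= -1·row0 → [0,-1,-2]
  row2 -= 0·row0 → [0,-1,-3]
  row2 -= 1·row1 → [0,0,-1]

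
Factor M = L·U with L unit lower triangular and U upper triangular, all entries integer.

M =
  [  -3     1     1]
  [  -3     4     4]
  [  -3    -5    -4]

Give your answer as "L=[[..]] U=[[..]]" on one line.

  R1 -= 1·R0 → [0,3,3]
  R2 -= 1·R0 → [0,-6,-5]
  R2 -= -2·R1 → [0,0,1]

L=[[1,0,0],[1,1,0],[1,-2,1]] U=[[-3,1,1],[0,3,3],[0,0,1]]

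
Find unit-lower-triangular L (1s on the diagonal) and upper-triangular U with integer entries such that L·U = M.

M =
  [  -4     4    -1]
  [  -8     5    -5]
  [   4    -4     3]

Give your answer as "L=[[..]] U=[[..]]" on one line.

L=[[1,0,0],[2,1,0],[-1,0,1]] U=[[-4,4,-1],[0,-3,-3],[0,0,2]]

  row1 -= 2·row0 → [0,-3,-3]
  row2 -= -1·row0 → [0,0,2]
  row2 -= 0·row1 → [0,0,2]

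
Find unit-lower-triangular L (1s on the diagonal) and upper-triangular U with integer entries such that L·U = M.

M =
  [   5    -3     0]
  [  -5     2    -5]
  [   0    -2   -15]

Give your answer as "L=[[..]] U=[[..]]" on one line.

  row1 -= -1·row0 → [0,-1,-5]
  row2 -= 0·row0 → [0,-2,-15]
  row2 -= 2·row1 → [0,0,-5]

L=[[1,0,0],[-1,1,0],[0,2,1]] U=[[5,-3,0],[0,-1,-5],[0,0,-5]]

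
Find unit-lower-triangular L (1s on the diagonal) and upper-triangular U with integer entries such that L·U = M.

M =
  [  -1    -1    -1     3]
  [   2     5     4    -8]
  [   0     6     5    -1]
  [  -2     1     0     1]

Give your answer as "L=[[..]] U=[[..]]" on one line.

  r1 -= -2·r0 → [0,3,2,-2]
  r2 -= 0·r0 → [0,6,5,-1]
  r3 -= 2·r0 → [0,3,2,-5]
  r2 -= 2·r1 → [0,0,1,3]
  r3 -= 1·r1 → [0,0,0,-3]
  r3 -= 0·r2 → [0,0,0,-3]

L=[[1,0,0,0],[-2,1,0,0],[0,2,1,0],[2,1,0,1]] U=[[-1,-1,-1,3],[0,3,2,-2],[0,0,1,3],[0,0,0,-3]]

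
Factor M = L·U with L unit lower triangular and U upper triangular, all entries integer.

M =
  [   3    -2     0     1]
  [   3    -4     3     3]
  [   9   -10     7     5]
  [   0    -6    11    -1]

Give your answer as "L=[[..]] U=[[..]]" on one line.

L=[[1,0,0,0],[1,1,0,0],[3,2,1,0],[0,3,2,1]] U=[[3,-2,0,1],[0,-2,3,2],[0,0,1,-2],[0,0,0,-3]]

  row1 -= 1·row0 → [0,-2,3,2]
  row2 -= 3·row0 → [0,-4,7,2]
  row3 -= 0·row0 → [0,-6,11,-1]
  row2 -= 2·row1 → [0,0,1,-2]
  row3 -= 3·row1 → [0,0,2,-7]
  row3 -= 2·row2 → [0,0,0,-3]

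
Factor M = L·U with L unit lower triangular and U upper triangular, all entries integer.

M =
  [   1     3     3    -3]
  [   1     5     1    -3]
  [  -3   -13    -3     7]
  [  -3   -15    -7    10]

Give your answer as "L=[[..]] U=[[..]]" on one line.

L=[[1,0,0,0],[1,1,0,0],[-3,-2,1,0],[-3,-3,-2,1]] U=[[1,3,3,-3],[0,2,-2,0],[0,0,2,-2],[0,0,0,-3]]

  R1 -= 1·R0 → [0,2,-2,0]
  R2 -= -3·R0 → [0,-4,6,-2]
  R3 -= -3·R0 → [0,-6,2,1]
  R2 -= -2·R1 → [0,0,2,-2]
  R3 -= -3·R1 → [0,0,-4,1]
  R3 -= -2·R2 → [0,0,0,-3]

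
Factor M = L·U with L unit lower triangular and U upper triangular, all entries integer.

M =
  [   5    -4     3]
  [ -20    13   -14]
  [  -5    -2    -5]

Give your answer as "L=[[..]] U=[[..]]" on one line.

  R1 -= -4·R0 → [0,-3,-2]
  R2 -= -1·R0 → [0,-6,-2]
  R2 -= 2·R1 → [0,0,2]

L=[[1,0,0],[-4,1,0],[-1,2,1]] U=[[5,-4,3],[0,-3,-2],[0,0,2]]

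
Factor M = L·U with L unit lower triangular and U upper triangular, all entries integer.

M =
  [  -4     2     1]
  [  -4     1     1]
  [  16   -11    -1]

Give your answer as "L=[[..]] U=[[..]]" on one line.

  R1 -= 1·R0 → [0,-1,0]
  R2 -= -4·R0 → [0,-3,3]
  R2 -= 3·R1 → [0,0,3]

L=[[1,0,0],[1,1,0],[-4,3,1]] U=[[-4,2,1],[0,-1,0],[0,0,3]]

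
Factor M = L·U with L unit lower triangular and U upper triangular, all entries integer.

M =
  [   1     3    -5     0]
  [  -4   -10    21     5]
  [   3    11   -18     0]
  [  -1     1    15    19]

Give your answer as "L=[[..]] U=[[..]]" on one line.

L=[[1,0,0,0],[-4,1,0,0],[3,1,1,0],[-1,2,-2,1]] U=[[1,3,-5,0],[0,2,1,5],[0,0,-4,-5],[0,0,0,-1]]

  R1 -= -4·R0 → [0,2,1,5]
  R2 -= 3·R0 → [0,2,-3,0]
  R3 -= -1·R0 → [0,4,10,19]
  R2 -= 1·R1 → [0,0,-4,-5]
  R3 -= 2·R1 → [0,0,8,9]
  R3 -= -2·R2 → [0,0,0,-1]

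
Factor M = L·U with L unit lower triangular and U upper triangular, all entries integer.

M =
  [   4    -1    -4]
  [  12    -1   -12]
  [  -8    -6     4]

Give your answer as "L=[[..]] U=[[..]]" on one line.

  R1 -= 3·R0 → [0,2,0]
  R2 -= -2·R0 → [0,-8,-4]
  R2 -= -4·R1 → [0,0,-4]

L=[[1,0,0],[3,1,0],[-2,-4,1]] U=[[4,-1,-4],[0,2,0],[0,0,-4]]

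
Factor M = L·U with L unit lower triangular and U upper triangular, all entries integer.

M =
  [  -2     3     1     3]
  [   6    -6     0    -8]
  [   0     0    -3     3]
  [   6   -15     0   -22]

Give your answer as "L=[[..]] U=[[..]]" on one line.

  row1 -= -3·row0 → [0,3,3,1]
  row2 -= 0·row0 → [0,0,-3,3]
  row3 -= -3·row0 → [0,-6,3,-13]
  row2 -= 0·row1 → [0,0,-3,3]
  row3 -= -2·row1 → [0,0,9,-11]
  row3 -= -3·row2 → [0,0,0,-2]

L=[[1,0,0,0],[-3,1,0,0],[0,0,1,0],[-3,-2,-3,1]] U=[[-2,3,1,3],[0,3,3,1],[0,0,-3,3],[0,0,0,-2]]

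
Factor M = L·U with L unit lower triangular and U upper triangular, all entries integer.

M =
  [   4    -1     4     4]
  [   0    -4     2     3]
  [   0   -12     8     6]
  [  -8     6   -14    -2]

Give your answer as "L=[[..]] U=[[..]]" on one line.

  R1 -= 0·R0 → [0,-4,2,3]
  R2 -= 0·R0 → [0,-12,8,6]
  R3 -= -2·R0 → [0,4,-6,6]
  R2 -= 3·R1 → [0,0,2,-3]
  R3 -= -1·R1 → [0,0,-4,9]
  R3 -= -2·R2 → [0,0,0,3]

L=[[1,0,0,0],[0,1,0,0],[0,3,1,0],[-2,-1,-2,1]] U=[[4,-1,4,4],[0,-4,2,3],[0,0,2,-3],[0,0,0,3]]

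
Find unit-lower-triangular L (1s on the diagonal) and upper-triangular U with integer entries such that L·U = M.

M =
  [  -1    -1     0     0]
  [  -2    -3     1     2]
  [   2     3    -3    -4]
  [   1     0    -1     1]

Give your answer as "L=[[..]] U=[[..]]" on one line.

L=[[1,0,0,0],[2,1,0,0],[-2,-1,1,0],[-1,1,1,1]] U=[[-1,-1,0,0],[0,-1,1,2],[0,0,-2,-2],[0,0,0,1]]

  R1 -= 2·R0 → [0,-1,1,2]
  R2 -= -2·R0 → [0,1,-3,-4]
  R3 -= -1·R0 → [0,-1,-1,1]
  R2 -= -1·R1 → [0,0,-2,-2]
  R3 -= 1·R1 → [0,0,-2,-1]
  R3 -= 1·R2 → [0,0,0,1]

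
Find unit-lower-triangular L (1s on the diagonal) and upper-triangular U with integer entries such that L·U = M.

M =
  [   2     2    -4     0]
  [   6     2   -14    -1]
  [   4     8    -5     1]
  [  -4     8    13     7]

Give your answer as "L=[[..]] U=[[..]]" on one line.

L=[[1,0,0,0],[3,1,0,0],[2,-1,1,0],[-2,-3,-1,1]] U=[[2,2,-4,0],[0,-4,-2,-1],[0,0,1,0],[0,0,0,4]]

  R1 -= 3·R0 → [0,-4,-2,-1]
  R2 -= 2·R0 → [0,4,3,1]
  R3 -= -2·R0 → [0,12,5,7]
  R2 -= -1·R1 → [0,0,1,0]
  R3 -= -3·R1 → [0,0,-1,4]
  R3 -= -1·R2 → [0,0,0,4]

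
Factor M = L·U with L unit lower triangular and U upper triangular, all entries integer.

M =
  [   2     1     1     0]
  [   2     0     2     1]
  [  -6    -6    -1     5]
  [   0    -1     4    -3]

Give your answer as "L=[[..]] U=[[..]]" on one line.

  R1 -= 1·R0 → [0,-1,1,1]
  R2 -= -3·R0 → [0,-3,2,5]
  R3 -= 0·R0 → [0,-1,4,-3]
  R2 -= 3·R1 → [0,0,-1,2]
  R3 -= 1·R1 → [0,0,3,-4]
  R3 -= -3·R2 → [0,0,0,2]

L=[[1,0,0,0],[1,1,0,0],[-3,3,1,0],[0,1,-3,1]] U=[[2,1,1,0],[0,-1,1,1],[0,0,-1,2],[0,0,0,2]]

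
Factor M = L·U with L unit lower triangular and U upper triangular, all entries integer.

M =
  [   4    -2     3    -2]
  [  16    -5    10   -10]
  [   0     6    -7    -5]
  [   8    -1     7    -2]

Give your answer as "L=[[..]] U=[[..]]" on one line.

L=[[1,0,0,0],[4,1,0,0],[0,2,1,0],[2,1,-1,1]] U=[[4,-2,3,-2],[0,3,-2,-2],[0,0,-3,-1],[0,0,0,3]]

  R1 -= 4·R0 → [0,3,-2,-2]
  R2 -= 0·R0 → [0,6,-7,-5]
  R3 -= 2·R0 → [0,3,1,2]
  R2 -= 2·R1 → [0,0,-3,-1]
  R3 -= 1·R1 → [0,0,3,4]
  R3 -= -1·R2 → [0,0,0,3]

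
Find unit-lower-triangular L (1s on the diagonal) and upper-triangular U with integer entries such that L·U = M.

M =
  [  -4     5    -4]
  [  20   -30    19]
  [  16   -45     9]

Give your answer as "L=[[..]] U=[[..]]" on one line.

L=[[1,0,0],[-5,1,0],[-4,5,1]] U=[[-4,5,-4],[0,-5,-1],[0,0,-2]]

  R1 -= -5·R0 → [0,-5,-1]
  R2 -= -4·R0 → [0,-25,-7]
  R2 -= 5·R1 → [0,0,-2]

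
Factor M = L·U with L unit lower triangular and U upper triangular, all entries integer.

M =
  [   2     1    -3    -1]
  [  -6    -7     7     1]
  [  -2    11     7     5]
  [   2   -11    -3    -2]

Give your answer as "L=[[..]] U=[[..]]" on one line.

L=[[1,0,0,0],[-3,1,0,0],[-1,-3,1,0],[1,3,-3,1]] U=[[2,1,-3,-1],[0,-4,-2,-2],[0,0,-2,-2],[0,0,0,-1]]

  R1 -= -3·R0 → [0,-4,-2,-2]
  R2 -= -1·R0 → [0,12,4,4]
  R3 -= 1·R0 → [0,-12,0,-1]
  R2 -= -3·R1 → [0,0,-2,-2]
  R3 -= 3·R1 → [0,0,6,5]
  R3 -= -3·R2 → [0,0,0,-1]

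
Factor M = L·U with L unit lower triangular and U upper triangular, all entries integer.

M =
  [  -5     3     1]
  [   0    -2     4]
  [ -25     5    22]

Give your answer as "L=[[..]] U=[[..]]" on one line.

L=[[1,0,0],[0,1,0],[5,5,1]] U=[[-5,3,1],[0,-2,4],[0,0,-3]]

  row1 -= 0·row0 → [0,-2,4]
  row2 -= 5·row0 → [0,-10,17]
  row2 -= 5·row1 → [0,0,-3]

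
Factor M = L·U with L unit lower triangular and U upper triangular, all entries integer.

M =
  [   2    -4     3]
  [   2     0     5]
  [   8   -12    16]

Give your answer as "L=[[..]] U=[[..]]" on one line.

  R1 -= 1·R0 → [0,4,2]
  R2 -= 4·R0 → [0,4,4]
  R2 -= 1·R1 → [0,0,2]

L=[[1,0,0],[1,1,0],[4,1,1]] U=[[2,-4,3],[0,4,2],[0,0,2]]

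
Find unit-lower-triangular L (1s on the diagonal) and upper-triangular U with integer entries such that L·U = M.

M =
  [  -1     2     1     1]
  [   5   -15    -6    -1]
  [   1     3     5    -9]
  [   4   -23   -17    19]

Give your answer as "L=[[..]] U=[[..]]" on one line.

  R1 -= -5·R0 → [0,-5,-1,4]
  R2 -= -1·R0 → [0,5,6,-8]
  R3 -= -4·R0 → [0,-15,-13,23]
  R2 -= -1·R1 → [0,0,5,-4]
  R3 -= 3·R1 → [0,0,-10,11]
  R3 -= -2·R2 → [0,0,0,3]

L=[[1,0,0,0],[-5,1,0,0],[-1,-1,1,0],[-4,3,-2,1]] U=[[-1,2,1,1],[0,-5,-1,4],[0,0,5,-4],[0,0,0,3]]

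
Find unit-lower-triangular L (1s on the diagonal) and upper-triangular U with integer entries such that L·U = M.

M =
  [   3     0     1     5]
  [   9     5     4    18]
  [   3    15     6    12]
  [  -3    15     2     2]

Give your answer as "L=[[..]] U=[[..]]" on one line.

  row1 -= 3·row0 → [0,5,1,3]
  row2 -= 1·row0 → [0,15,5,7]
  row3 -= -1·row0 → [0,15,3,7]
  row2 -= 3·row1 → [0,0,2,-2]
  row3 -= 3·row1 → [0,0,0,-2]
  row3 -= 0·row2 → [0,0,0,-2]

L=[[1,0,0,0],[3,1,0,0],[1,3,1,0],[-1,3,0,1]] U=[[3,0,1,5],[0,5,1,3],[0,0,2,-2],[0,0,0,-2]]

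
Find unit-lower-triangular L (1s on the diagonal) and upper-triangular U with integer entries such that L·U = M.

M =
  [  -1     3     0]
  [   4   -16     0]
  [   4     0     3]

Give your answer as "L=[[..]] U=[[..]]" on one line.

  r1 -= -4·r0 → [0,-4,0]
  r2 -= -4·r0 → [0,12,3]
  r2 -= -3·r1 → [0,0,3]

L=[[1,0,0],[-4,1,0],[-4,-3,1]] U=[[-1,3,0],[0,-4,0],[0,0,3]]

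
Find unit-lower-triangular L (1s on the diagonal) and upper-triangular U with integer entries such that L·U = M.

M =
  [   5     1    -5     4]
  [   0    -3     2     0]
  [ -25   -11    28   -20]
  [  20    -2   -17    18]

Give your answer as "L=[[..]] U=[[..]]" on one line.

  row1 -= 0·row0 → [0,-3,2,0]
  row2 -= -5·row0 → [0,-6,3,0]
  row3 -= 4·row0 → [0,-6,3,2]
  row2 -= 2·row1 → [0,0,-1,0]
  row3 -= 2·row1 → [0,0,-1,2]
  row3 -= 1·row2 → [0,0,0,2]

L=[[1,0,0,0],[0,1,0,0],[-5,2,1,0],[4,2,1,1]] U=[[5,1,-5,4],[0,-3,2,0],[0,0,-1,0],[0,0,0,2]]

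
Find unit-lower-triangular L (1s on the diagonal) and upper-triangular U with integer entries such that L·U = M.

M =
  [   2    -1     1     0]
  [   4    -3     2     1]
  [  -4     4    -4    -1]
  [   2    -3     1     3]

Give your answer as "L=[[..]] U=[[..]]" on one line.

L=[[1,0,0,0],[2,1,0,0],[-2,-2,1,0],[1,2,0,1]] U=[[2,-1,1,0],[0,-1,0,1],[0,0,-2,1],[0,0,0,1]]

  R1 -= 2·R0 → [0,-1,0,1]
  R2 -= -2·R0 → [0,2,-2,-1]
  R3 -= 1·R0 → [0,-2,0,3]
  R2 -= -2·R1 → [0,0,-2,1]
  R3 -= 2·R1 → [0,0,0,1]
  R3 -= 0·R2 → [0,0,0,1]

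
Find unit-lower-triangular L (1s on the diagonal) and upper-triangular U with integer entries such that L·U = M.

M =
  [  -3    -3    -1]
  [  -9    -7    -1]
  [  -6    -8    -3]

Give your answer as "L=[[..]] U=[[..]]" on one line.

L=[[1,0,0],[3,1,0],[2,-1,1]] U=[[-3,-3,-1],[0,2,2],[0,0,1]]

  R1 -= 3·R0 → [0,2,2]
  R2 -= 2·R0 → [0,-2,-1]
  R2 -= -1·R1 → [0,0,1]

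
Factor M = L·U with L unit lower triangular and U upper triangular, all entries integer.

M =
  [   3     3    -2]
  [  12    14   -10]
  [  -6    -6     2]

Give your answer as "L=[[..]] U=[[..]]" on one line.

L=[[1,0,0],[4,1,0],[-2,0,1]] U=[[3,3,-2],[0,2,-2],[0,0,-2]]

  row1 -= 4·row0 → [0,2,-2]
  row2 -= -2·row0 → [0,0,-2]
  row2 -= 0·row1 → [0,0,-2]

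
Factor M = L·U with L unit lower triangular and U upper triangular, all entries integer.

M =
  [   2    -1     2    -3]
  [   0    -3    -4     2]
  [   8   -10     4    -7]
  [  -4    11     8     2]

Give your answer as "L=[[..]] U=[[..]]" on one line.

L=[[1,0,0,0],[0,1,0,0],[4,2,1,0],[-2,-3,0,1]] U=[[2,-1,2,-3],[0,-3,-4,2],[0,0,4,1],[0,0,0,2]]

  R1 -= 0·R0 → [0,-3,-4,2]
  R2 -= 4·R0 → [0,-6,-4,5]
  R3 -= -2·R0 → [0,9,12,-4]
  R2 -= 2·R1 → [0,0,4,1]
  R3 -= -3·R1 → [0,0,0,2]
  R3 -= 0·R2 → [0,0,0,2]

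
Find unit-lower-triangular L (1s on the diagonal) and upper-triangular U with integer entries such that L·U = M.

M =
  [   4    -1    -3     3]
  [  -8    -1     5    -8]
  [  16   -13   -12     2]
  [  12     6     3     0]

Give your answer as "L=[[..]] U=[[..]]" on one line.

L=[[1,0,0,0],[-2,1,0,0],[4,3,1,0],[3,-3,3,1]] U=[[4,-1,-3,3],[0,-3,-1,-2],[0,0,3,-4],[0,0,0,-3]]

  R1 -= -2·R0 → [0,-3,-1,-2]
  R2 -= 4·R0 → [0,-9,0,-10]
  R3 -= 3·R0 → [0,9,12,-9]
  R2 -= 3·R1 → [0,0,3,-4]
  R3 -= -3·R1 → [0,0,9,-15]
  R3 -= 3·R2 → [0,0,0,-3]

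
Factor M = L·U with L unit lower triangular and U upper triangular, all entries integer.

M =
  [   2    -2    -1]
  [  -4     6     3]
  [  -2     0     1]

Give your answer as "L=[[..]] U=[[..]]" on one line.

  row1 -= -2·row0 → [0,2,1]
  row2 -= -1·row0 → [0,-2,0]
  row2 -= -1·row1 → [0,0,1]

L=[[1,0,0],[-2,1,0],[-1,-1,1]] U=[[2,-2,-1],[0,2,1],[0,0,1]]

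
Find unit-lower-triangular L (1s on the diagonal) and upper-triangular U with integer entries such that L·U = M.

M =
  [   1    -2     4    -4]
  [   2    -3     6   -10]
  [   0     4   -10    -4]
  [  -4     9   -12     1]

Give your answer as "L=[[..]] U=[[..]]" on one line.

L=[[1,0,0,0],[2,1,0,0],[0,4,1,0],[-4,1,-3,1]] U=[[1,-2,4,-4],[0,1,-2,-2],[0,0,-2,4],[0,0,0,-1]]

  r1 -= 2·r0 → [0,1,-2,-2]
  r2 -= 0·r0 → [0,4,-10,-4]
  r3 -= -4·r0 → [0,1,4,-15]
  r2 -= 4·r1 → [0,0,-2,4]
  r3 -= 1·r1 → [0,0,6,-13]
  r3 -= -3·r2 → [0,0,0,-1]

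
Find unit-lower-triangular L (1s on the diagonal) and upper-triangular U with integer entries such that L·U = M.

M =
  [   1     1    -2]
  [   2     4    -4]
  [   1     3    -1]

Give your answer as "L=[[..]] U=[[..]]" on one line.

  R1 -= 2·R0 → [0,2,0]
  R2 -= 1·R0 → [0,2,1]
  R2 -= 1·R1 → [0,0,1]

L=[[1,0,0],[2,1,0],[1,1,1]] U=[[1,1,-2],[0,2,0],[0,0,1]]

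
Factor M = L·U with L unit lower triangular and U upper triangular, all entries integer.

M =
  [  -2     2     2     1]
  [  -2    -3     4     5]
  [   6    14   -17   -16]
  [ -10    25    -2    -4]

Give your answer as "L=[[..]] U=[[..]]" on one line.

L=[[1,0,0,0],[1,1,0,0],[-3,-4,1,0],[5,-3,2,1]] U=[[-2,2,2,1],[0,-5,2,4],[0,0,-3,3],[0,0,0,-3]]

  row1 -= 1·row0 → [0,-5,2,4]
  row2 -= -3·row0 → [0,20,-11,-13]
  row3 -= 5·row0 → [0,15,-12,-9]
  row2 -= -4·row1 → [0,0,-3,3]
  row3 -= -3·row1 → [0,0,-6,3]
  row3 -= 2·row2 → [0,0,0,-3]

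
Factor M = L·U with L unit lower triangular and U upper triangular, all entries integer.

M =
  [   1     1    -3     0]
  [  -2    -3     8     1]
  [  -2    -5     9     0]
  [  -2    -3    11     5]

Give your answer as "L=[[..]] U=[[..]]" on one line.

L=[[1,0,0,0],[-2,1,0,0],[-2,3,1,0],[-2,1,-1,1]] U=[[1,1,-3,0],[0,-1,2,1],[0,0,-3,-3],[0,0,0,1]]

  r1 -= -2·r0 → [0,-1,2,1]
  r2 -= -2·r0 → [0,-3,3,0]
  r3 -= -2·r0 → [0,-1,5,5]
  r2 -= 3·r1 → [0,0,-3,-3]
  r3 -= 1·r1 → [0,0,3,4]
  r3 -= -1·r2 → [0,0,0,1]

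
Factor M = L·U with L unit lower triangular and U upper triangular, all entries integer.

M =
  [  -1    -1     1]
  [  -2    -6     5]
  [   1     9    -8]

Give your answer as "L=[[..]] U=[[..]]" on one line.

  R1 -= 2·R0 → [0,-4,3]
  R2 -= -1·R0 → [0,8,-7]
  R2 -= -2·R1 → [0,0,-1]

L=[[1,0,0],[2,1,0],[-1,-2,1]] U=[[-1,-1,1],[0,-4,3],[0,0,-1]]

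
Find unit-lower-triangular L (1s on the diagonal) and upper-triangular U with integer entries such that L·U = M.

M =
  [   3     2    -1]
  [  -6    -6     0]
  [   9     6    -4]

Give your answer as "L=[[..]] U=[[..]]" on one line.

  r1 -= -2·r0 → [0,-2,-2]
  r2 -= 3·r0 → [0,0,-1]
  r2 -= 0·r1 → [0,0,-1]

L=[[1,0,0],[-2,1,0],[3,0,1]] U=[[3,2,-1],[0,-2,-2],[0,0,-1]]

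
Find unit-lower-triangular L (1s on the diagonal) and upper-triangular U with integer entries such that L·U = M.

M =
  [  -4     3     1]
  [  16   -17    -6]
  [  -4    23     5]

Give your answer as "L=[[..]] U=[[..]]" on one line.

  R1 -= -4·R0 → [0,-5,-2]
  R2 -= 1·R0 → [0,20,4]
  R2 -= -4·R1 → [0,0,-4]

L=[[1,0,0],[-4,1,0],[1,-4,1]] U=[[-4,3,1],[0,-5,-2],[0,0,-4]]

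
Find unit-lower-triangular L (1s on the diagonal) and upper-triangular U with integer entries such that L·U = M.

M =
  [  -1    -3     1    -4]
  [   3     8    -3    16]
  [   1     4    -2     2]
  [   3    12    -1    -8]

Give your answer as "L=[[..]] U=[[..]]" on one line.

  r1 -= -3·r0 → [0,-1,0,4]
  r2 -= -1·r0 → [0,1,-1,-2]
  r3 -= -3·r0 → [0,3,2,-20]
  r2 -= -1·r1 → [0,0,-1,2]
  r3 -= -3·r1 → [0,0,2,-8]
  r3 -= -2·r2 → [0,0,0,-4]

L=[[1,0,0,0],[-3,1,0,0],[-1,-1,1,0],[-3,-3,-2,1]] U=[[-1,-3,1,-4],[0,-1,0,4],[0,0,-1,2],[0,0,0,-4]]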